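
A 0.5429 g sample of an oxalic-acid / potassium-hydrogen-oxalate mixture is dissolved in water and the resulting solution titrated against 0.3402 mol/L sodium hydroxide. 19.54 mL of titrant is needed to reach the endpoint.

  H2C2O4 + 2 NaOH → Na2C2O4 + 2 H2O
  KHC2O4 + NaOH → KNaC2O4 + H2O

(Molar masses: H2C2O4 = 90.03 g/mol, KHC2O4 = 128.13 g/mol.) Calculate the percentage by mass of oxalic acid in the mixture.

30.81 %

n(NaOH) = 0.01954 × 0.3402 = 6.648 × 10^-3 mol
Let x = n(H2C2O4), y = n(KHC2O4).
Titrant: 2x + 1y = 6.648 × 10^-3;  mass: 90.03x + 128.13y = 0.5429
Solving, x = 1.858 × 10^-3 mol, y = 2.932 × 10^-3 mol
mass of H2C2O4 = 1.858 × 10^-3 × 90.03 = 0.1673 g
% H2C2O4 = 0.1673 / 0.5429 × 100 = 30.81 %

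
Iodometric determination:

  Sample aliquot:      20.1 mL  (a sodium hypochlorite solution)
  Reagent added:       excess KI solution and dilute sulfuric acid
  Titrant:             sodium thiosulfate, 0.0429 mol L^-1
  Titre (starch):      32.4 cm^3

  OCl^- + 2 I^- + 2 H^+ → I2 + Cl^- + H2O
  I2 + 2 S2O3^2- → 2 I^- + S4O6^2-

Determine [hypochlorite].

0.0346 mol/L

n(S2O3^2-) = 0.0324 × 0.0429 = 1.39 × 10^-3 mol
n(I2) = n(S2O3^2-)/2 = 6.95 × 10^-4 mol
n(OCl^-) in the aliquot = 6.95 × 10^-4 mol (1:1 ratio)
[OCl^-] = 6.95 × 10^-4 / 0.0201 = 0.0346 mol/L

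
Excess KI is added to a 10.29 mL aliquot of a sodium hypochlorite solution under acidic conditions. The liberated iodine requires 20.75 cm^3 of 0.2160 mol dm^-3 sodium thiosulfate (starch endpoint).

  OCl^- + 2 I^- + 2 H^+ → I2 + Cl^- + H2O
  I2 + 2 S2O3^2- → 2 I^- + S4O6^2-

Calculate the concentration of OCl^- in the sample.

n(S2O3^2-) = 0.02075 × 0.2160 = 4.482 × 10^-3 mol
n(I2) = n(S2O3^2-)/2 = 2.241 × 10^-3 mol
n(OCl^-) in the aliquot = 2.241 × 10^-3 mol (1:1 ratio)
[OCl^-] = 2.241 × 10^-3 / 0.01029 = 0.2178 mol/L

0.2178 mol/L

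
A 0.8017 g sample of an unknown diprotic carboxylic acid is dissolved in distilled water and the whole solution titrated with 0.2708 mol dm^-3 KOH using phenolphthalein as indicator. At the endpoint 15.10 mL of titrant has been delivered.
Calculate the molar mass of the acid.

392.1 g/mol

n(KOH) = 0.01510 L × 0.2708 mol/L = 4.089 × 10^-3 mol
From the 1:2 ratio, n(H2A) = 1/2 × 4.089 × 10^-3 = 2.045 × 10^-3 mol
M = m / n = 0.8017 g / 2.045 × 10^-3 mol = 392.1 g/mol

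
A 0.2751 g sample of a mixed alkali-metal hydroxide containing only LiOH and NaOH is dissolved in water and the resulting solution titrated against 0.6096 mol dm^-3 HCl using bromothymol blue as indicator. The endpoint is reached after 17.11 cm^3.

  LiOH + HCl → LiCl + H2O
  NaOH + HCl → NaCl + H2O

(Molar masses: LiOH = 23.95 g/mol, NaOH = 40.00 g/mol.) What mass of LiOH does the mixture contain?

0.2121 g

n(HCl) = 0.01711 × 0.6096 = 0.01043 mol
Let x = n(LiOH), y = n(NaOH).
Titrant: 1x + 1y = 0.01043;  mass: 23.95x + 40.00y = 0.2751
Solving, x = 8.854 × 10^-3 mol, y = 1.576 × 10^-3 mol
mass of LiOH = 8.854 × 10^-3 × 23.95 = 0.2121 g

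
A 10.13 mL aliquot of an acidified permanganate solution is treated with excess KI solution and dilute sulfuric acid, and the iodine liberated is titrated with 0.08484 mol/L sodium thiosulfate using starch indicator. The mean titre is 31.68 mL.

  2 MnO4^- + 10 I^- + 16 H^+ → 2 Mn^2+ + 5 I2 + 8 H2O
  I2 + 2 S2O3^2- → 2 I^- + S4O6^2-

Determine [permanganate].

0.05306 mol/L

n(S2O3^2-) = 0.03168 × 0.08484 = 2.688 × 10^-3 mol
n(I2) = n(S2O3^2-)/2 = 1.344 × 10^-3 mol
From the 2:5 ratio, n(MnO4^-) in the aliquot = 2/5 × 1.344 × 10^-3 = 5.375 × 10^-4 mol
[MnO4^-] = 5.375 × 10^-4 / 0.01013 = 0.05306 mol/L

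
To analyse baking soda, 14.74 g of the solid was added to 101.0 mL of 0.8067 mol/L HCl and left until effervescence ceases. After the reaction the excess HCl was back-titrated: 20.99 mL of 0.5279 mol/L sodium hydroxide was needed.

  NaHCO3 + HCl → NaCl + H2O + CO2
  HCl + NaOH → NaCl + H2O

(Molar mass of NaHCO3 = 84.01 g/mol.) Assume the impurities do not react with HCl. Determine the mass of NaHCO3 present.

5.914 g

n(HCl) added = 0.1010 × 0.8067 = 0.08148 mol
n(NaOH) used in back-titration = 0.02099 × 0.5279 = 0.01108 mol
n(HCl) left over = 0.01108 mol (1:1 ratio)
n(HCl) consumed by analyte = 0.08148 − 0.01108 = 0.07040 mol
n(NaHCO3) = 0.07040 mol (1:1 ratio)
mass of NaHCO3 = 0.07040 × 84.01 = 5.914 g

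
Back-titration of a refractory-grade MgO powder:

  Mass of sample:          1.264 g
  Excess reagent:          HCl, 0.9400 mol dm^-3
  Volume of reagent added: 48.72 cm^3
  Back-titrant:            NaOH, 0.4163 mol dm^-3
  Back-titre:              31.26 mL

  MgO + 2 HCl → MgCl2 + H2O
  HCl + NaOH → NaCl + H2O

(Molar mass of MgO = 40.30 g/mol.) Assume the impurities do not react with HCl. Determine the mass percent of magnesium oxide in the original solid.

52.26 %

n(HCl) added = 0.04872 × 0.9400 = 0.04580 mol
n(NaOH) used in back-titration = 0.03126 × 0.4163 = 0.01301 mol
n(HCl) left over = 0.01301 mol (1:1 ratio)
n(HCl) consumed by analyte = 0.04580 − 0.01301 = 0.03278 mol
From the 1:2 ratio, n(MgO) = 1/2 × 0.03278 = 0.01639 mol
mass of MgO = 0.01639 × 40.30 = 0.6606 g
% MgO = 0.6606 / 1.264 × 100 = 52.26 %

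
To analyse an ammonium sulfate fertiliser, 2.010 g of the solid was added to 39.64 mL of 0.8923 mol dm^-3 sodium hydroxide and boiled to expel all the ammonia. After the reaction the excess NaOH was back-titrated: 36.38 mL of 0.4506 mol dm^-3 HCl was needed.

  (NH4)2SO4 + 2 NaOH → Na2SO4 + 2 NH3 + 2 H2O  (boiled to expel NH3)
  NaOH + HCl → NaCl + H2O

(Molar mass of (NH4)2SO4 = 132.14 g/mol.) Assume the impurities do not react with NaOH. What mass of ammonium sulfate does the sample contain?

n(NaOH) added = 0.03964 × 0.8923 = 0.03537 mol
n(HCl) used in back-titration = 0.03638 × 0.4506 = 0.01639 mol
n(NaOH) left over = 0.01639 mol (1:1 ratio)
n(NaOH) consumed by analyte = 0.03537 − 0.01639 = 0.01898 mol
From the 1:2 ratio, n((NH4)2SO4) = 1/2 × 0.01898 = 9.489 × 10^-3 mol
mass of (NH4)2SO4 = 9.489 × 10^-3 × 132.14 = 1.254 g

1.254 g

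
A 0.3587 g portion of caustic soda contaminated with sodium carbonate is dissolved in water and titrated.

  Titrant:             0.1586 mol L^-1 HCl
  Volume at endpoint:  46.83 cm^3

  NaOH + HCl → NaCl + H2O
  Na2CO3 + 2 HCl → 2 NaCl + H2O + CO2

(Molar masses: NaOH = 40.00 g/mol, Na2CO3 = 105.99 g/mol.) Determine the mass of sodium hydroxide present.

0.1074 g

n(HCl) = 0.04683 × 0.1586 = 7.427 × 10^-3 mol
Let x = n(NaOH), y = n(Na2CO3).
Titrant: 1x + 2y = 7.427 × 10^-3;  mass: 40.00x + 105.99y = 0.3587
Solving, x = 2.686 × 10^-3 mol, y = 2.371 × 10^-3 mol
mass of NaOH = 2.686 × 10^-3 × 40.00 = 0.1074 g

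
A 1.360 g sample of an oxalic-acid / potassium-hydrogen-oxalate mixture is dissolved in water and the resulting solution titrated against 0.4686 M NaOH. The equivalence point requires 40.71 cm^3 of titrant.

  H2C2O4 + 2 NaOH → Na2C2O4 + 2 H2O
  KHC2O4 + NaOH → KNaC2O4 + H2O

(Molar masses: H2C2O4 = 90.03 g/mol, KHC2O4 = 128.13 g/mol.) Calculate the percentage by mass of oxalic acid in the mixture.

43.18 %

n(NaOH) = 0.04071 × 0.4686 = 0.01908 mol
Let x = n(H2C2O4), y = n(KHC2O4).
Titrant: 2x + 1y = 0.01908;  mass: 90.03x + 128.13y = 1.360
Solving, x = 6.523 × 10^-3 mol, y = 6.031 × 10^-3 mol
mass of H2C2O4 = 6.523 × 10^-3 × 90.03 = 0.5873 g
% H2C2O4 = 0.5873 / 1.360 × 100 = 43.18 %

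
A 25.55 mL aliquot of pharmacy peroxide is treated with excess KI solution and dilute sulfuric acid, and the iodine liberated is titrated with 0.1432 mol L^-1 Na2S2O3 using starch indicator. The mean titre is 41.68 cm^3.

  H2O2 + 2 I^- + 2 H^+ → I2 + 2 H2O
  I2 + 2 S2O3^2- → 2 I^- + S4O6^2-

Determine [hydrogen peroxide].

n(S2O3^2-) = 0.04168 × 0.1432 = 5.969 × 10^-3 mol
n(I2) = n(S2O3^2-)/2 = 2.984 × 10^-3 mol
n(H2O2) in the aliquot = 2.984 × 10^-3 mol (1:1 ratio)
[H2O2] = 2.984 × 10^-3 / 0.02555 = 0.1168 mol/L

0.1168 mol/L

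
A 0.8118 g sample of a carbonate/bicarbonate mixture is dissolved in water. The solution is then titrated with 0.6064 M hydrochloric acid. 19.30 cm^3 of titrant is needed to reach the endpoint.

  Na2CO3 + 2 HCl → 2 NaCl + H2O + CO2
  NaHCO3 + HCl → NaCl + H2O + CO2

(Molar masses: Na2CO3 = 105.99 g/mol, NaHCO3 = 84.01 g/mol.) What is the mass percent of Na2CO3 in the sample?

36.08 %

n(HCl) = 0.01930 × 0.6064 = 0.01170 mol
Let x = n(Na2CO3), y = n(NaHCO3).
Titrant: 2x + 1y = 0.01170;  mass: 105.99x + 84.01y = 0.8118
Solving, x = 2.763 × 10^-3 mol, y = 6.177 × 10^-3 mol
mass of Na2CO3 = 2.763 × 10^-3 × 105.99 = 0.2929 g
% Na2CO3 = 0.2929 / 0.8118 × 100 = 36.08 %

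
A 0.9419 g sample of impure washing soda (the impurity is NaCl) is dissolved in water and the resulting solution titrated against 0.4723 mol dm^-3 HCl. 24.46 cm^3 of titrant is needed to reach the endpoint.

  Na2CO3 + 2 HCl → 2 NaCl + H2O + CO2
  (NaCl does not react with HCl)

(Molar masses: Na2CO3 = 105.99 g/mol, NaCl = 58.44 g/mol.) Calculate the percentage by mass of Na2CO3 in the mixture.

65.00 %

n(HCl) = 0.02446 × 0.4723 = 0.01155 mol
Let x = n(Na2CO3), y = n(NaCl).
Titrant: 2x = 0.01155;  mass: 105.99x + 58.44y = 0.9419
Solving, x = 5.776 × 10^-3 mol, y = 5.641 × 10^-3 mol
mass of Na2CO3 = 5.776 × 10^-3 × 105.99 = 0.6122 g
% Na2CO3 = 0.6122 / 0.9419 × 100 = 65.00 %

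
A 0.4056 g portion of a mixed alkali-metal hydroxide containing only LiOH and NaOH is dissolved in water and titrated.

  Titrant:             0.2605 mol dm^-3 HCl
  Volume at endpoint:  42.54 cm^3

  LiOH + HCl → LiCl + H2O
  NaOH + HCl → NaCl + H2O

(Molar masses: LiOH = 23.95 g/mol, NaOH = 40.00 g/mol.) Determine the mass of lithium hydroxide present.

n(HCl) = 0.04254 × 0.2605 = 0.01108 mol
Let x = n(LiOH), y = n(NaOH).
Titrant: 1x + 1y = 0.01108;  mass: 23.95x + 40.00y = 0.4056
Solving, x = 2.347 × 10^-3 mol, y = 8.735 × 10^-3 mol
mass of LiOH = 2.347 × 10^-3 × 23.95 = 0.05621 g

0.05621 g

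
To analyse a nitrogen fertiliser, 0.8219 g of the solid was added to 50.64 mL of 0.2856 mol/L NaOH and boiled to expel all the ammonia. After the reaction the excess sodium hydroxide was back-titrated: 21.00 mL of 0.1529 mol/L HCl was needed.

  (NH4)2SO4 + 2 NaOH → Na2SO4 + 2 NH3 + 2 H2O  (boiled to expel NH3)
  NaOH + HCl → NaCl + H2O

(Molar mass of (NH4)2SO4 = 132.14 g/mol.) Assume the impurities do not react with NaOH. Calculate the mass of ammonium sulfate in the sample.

n(NaOH) added = 0.05064 × 0.2856 = 0.01446 mol
n(HCl) used in back-titration = 0.02100 × 0.1529 = 3.211 × 10^-3 mol
n(NaOH) left over = 3.211 × 10^-3 mol (1:1 ratio)
n(NaOH) consumed by analyte = 0.01446 − 3.211 × 10^-3 = 0.01125 mol
From the 1:2 ratio, n((NH4)2SO4) = 1/2 × 0.01125 = 5.626 × 10^-3 mol
mass of (NH4)2SO4 = 5.626 × 10^-3 × 132.14 = 0.7434 g

0.7434 g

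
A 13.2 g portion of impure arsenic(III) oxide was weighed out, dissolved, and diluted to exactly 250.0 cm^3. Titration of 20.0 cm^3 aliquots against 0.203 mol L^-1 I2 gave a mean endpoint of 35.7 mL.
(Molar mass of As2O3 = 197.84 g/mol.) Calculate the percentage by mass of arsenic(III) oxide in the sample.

As2O3 + 2 I2 + 2 H2O → As2O5 + 4 HI
n(I2) per titration = 0.0357 × 0.203 = 7.25 × 10^-3 mol
From the 1:2 ratio, n(As2O3) in each aliquot = 1/2 × 7.25 × 10^-3 = 3.62 × 10^-3 mol
n(As2O3) in the whole flask = 3.62 × 10^-3 × 250.0/20.0 = 0.0453 mol
mass of As2O3 = 0.0453 × 197.84 = 8.96 g
% As2O3 = 8.96 / 13.2 × 100 = 67.9 %

67.9 %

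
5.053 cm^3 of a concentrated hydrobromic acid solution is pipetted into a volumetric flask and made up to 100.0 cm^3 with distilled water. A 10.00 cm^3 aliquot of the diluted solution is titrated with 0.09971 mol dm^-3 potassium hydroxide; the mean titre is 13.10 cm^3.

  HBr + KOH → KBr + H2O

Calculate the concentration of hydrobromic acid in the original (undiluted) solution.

n(KOH) = 0.01310 × 0.09971 = 1.306 × 10^-3 mol
n(HBr) in the aliquot = 1.306 × 10^-3 mol (1:1 ratio)
[HBr]_dilute = 1.306 × 10^-3 / 0.01000 = 0.1306 mol/L
Dilution factor = 100.0 / 5.053 = 19.79
[HBr]_stock = 0.1306 × 19.79 = 2.585 mol/L

2.585 mol/L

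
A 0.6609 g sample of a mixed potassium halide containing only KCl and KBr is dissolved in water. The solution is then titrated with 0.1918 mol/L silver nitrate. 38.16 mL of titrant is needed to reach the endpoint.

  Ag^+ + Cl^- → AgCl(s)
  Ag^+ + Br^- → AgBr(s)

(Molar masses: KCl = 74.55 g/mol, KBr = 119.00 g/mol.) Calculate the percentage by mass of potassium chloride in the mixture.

n(AgNO3) = 0.03816 × 0.1918 = 7.319 × 10^-3 mol
Let x = n(KCl), y = n(KBr).
Titrant: 1x + 1y = 7.319 × 10^-3;  mass: 74.55x + 119.00y = 0.6609
Solving, x = 4.726 × 10^-3 mol, y = 2.593 × 10^-3 mol
mass of KCl = 4.726 × 10^-3 × 74.55 = 0.3523 g
% KCl = 0.3523 / 0.6609 × 100 = 53.31 %

53.31 %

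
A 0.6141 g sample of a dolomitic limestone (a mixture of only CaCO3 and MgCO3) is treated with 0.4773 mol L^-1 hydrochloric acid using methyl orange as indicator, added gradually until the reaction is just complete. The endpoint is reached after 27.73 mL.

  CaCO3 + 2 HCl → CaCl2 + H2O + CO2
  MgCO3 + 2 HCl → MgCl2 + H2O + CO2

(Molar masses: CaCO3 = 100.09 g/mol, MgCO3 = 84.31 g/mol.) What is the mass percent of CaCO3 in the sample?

58.00 %

n(HCl) = 0.02773 × 0.4773 = 0.01324 mol
Let x = n(CaCO3), y = n(MgCO3).
Titrant: 2x + 2y = 0.01324;  mass: 100.09x + 84.31y = 0.6141
Solving, x = 3.559 × 10^-3 mol, y = 3.059 × 10^-3 mol
mass of CaCO3 = 3.559 × 10^-3 × 100.09 = 0.3562 g
% CaCO3 = 0.3562 / 0.6141 × 100 = 58.00 %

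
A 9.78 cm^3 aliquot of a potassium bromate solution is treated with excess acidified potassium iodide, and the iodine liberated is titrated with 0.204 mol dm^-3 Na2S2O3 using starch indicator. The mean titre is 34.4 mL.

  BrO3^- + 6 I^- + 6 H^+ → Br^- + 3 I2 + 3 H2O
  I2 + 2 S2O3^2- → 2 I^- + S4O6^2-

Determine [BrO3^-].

n(S2O3^2-) = 0.0344 × 0.204 = 7.02 × 10^-3 mol
n(I2) = n(S2O3^2-)/2 = 3.51 × 10^-3 mol
From the 1:3 ratio, n(BrO3^-) in the aliquot = 1/3 × 3.51 × 10^-3 = 1.17 × 10^-3 mol
[BrO3^-] = 1.17 × 10^-3 / 0.00978 = 0.120 mol/L

0.120 mol/L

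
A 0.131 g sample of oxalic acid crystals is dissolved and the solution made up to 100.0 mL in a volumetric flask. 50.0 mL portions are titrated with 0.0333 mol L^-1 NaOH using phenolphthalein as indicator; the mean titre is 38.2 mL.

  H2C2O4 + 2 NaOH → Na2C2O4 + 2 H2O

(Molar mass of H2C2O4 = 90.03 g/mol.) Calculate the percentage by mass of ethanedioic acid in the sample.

n(NaOH) per titration = 0.0382 × 0.0333 = 1.27 × 10^-3 mol
From the 1:2 ratio, n(H2C2O4) in each aliquot = 1/2 × 1.27 × 10^-3 = 6.36 × 10^-4 mol
n(H2C2O4) in the whole flask = 6.36 × 10^-4 × 100.0/50.0 = 1.27 × 10^-3 mol
mass of H2C2O4 = 1.27 × 10^-3 × 90.03 = 0.115 g
% H2C2O4 = 0.115 / 0.131 × 100 = 87.4 %

87.4 %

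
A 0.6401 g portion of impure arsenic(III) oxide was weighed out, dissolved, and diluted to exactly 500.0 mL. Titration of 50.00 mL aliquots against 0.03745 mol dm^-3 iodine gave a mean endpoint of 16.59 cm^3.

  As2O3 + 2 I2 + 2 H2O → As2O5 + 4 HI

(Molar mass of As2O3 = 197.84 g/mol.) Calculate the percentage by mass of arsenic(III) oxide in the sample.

n(I2) per titration = 0.01659 × 0.03745 = 6.213 × 10^-4 mol
From the 1:2 ratio, n(As2O3) in each aliquot = 1/2 × 6.213 × 10^-4 = 3.106 × 10^-4 mol
n(As2O3) in the whole flask = 3.106 × 10^-4 × 500.0/50.00 = 3.106 × 10^-3 mol
mass of As2O3 = 3.106 × 10^-3 × 197.84 = 0.6146 g
% As2O3 = 0.6146 / 0.6401 × 100 = 96.01 %

96.01 %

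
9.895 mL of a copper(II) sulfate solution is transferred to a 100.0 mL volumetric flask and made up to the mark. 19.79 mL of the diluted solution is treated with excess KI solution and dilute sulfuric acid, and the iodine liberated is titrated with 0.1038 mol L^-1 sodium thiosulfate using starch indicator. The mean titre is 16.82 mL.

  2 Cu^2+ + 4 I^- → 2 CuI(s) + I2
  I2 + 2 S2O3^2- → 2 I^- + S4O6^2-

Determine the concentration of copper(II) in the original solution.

n(S2O3^2-) = 0.01682 × 0.1038 = 1.746 × 10^-3 mol
n(I2) = n(S2O3^2-)/2 = 8.730 × 10^-4 mol
From the 2:1 ratio, n(Cu2+) in the aliquot = 2/1 × 8.730 × 10^-4 = 1.746 × 10^-3 mol
[Cu2+]_dilute = 1.746 × 10^-3 / 0.01979 = 0.08822 mol/L
[Cu2+]_original = 0.08822 × 100.0/9.895 = 0.8916 mol/L

0.8916 mol/L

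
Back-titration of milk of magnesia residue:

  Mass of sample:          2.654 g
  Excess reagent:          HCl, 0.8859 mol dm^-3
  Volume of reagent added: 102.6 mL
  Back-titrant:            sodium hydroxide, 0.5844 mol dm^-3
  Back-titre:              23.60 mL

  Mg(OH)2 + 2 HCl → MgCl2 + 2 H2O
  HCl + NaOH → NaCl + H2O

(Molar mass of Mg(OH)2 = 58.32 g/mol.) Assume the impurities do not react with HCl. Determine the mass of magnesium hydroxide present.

2.248 g

n(HCl) added = 0.1026 × 0.8859 = 0.09089 mol
n(NaOH) used in back-titration = 0.02360 × 0.5844 = 0.01379 mol
n(HCl) left over = 0.01379 mol (1:1 ratio)
n(HCl) consumed by analyte = 0.09089 − 0.01379 = 0.07710 mol
From the 1:2 ratio, n(Mg(OH)2) = 1/2 × 0.07710 = 0.03855 mol
mass of Mg(OH)2 = 0.03855 × 58.32 = 2.248 g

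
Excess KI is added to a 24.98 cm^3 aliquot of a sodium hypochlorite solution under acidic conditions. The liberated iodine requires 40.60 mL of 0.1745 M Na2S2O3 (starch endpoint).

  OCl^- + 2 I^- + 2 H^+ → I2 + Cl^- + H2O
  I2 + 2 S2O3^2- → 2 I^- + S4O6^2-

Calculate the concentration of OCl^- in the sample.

0.1418 M

n(S2O3^2-) = 0.04060 × 0.1745 = 7.085 × 10^-3 mol
n(I2) = n(S2O3^2-)/2 = 3.542 × 10^-3 mol
n(OCl^-) in the aliquot = 3.542 × 10^-3 mol (1:1 ratio)
[OCl^-] = 3.542 × 10^-3 / 0.02498 = 0.1418 mol/L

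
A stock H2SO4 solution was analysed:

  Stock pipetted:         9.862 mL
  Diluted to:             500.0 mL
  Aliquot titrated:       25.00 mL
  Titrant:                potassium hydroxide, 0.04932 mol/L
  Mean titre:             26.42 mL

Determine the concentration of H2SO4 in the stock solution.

1.321 mol/L

H2SO4 + 2 KOH → K2SO4 + 2 H2O
n(KOH) = 0.02642 × 0.04932 = 1.303 × 10^-3 mol
From the 1:2 ratio, n(H2SO4) in the aliquot = 1/2 × 1.303 × 10^-3 = 6.515 × 10^-4 mol
[H2SO4]_dilute = 6.515 × 10^-4 / 0.02500 = 0.02606 mol/L
Dilution factor = 500.0 / 9.862 = 50.70
[H2SO4]_stock = 0.02606 × 50.70 = 1.321 mol/L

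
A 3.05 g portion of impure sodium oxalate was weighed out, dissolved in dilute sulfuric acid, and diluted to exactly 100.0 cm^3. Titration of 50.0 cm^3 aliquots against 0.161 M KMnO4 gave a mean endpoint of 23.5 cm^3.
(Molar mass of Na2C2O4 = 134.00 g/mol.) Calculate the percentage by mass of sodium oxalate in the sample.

83.1 %

2 MnO4^- + 5 C2O4^2- + 16 H^+ → 2 Mn^2+ + 10 CO2 + 8 H2O
n(KMnO4) per titration = 0.0235 × 0.161 = 3.78 × 10^-3 mol
From the 5:2 ratio, n(Na2C2O4) in each aliquot = 5/2 × 3.78 × 10^-3 = 9.46 × 10^-3 mol
n(Na2C2O4) in the whole flask = 9.46 × 10^-3 × 100.0/50.0 = 0.0189 mol
mass of Na2C2O4 = 0.0189 × 134.00 = 2.53 g
% Na2C2O4 = 2.53 / 3.05 × 100 = 83.1 %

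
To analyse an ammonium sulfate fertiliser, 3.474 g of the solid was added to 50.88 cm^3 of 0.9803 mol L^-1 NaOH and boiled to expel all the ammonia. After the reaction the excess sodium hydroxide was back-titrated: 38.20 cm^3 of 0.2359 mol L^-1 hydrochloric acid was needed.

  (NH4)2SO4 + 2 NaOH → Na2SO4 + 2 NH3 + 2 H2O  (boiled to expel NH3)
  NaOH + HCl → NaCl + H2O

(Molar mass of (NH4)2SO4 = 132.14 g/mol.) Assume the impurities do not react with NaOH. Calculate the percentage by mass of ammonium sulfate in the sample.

77.72 %

n(NaOH) added = 0.05088 × 0.9803 = 0.04988 mol
n(HCl) used in back-titration = 0.03820 × 0.2359 = 9.011 × 10^-3 mol
n(NaOH) left over = 9.011 × 10^-3 mol (1:1 ratio)
n(NaOH) consumed by analyte = 0.04988 − 9.011 × 10^-3 = 0.04087 mol
From the 1:2 ratio, n((NH4)2SO4) = 1/2 × 0.04087 = 0.02043 mol
mass of (NH4)2SO4 = 0.02043 × 132.14 = 2.700 g
% (NH4)2SO4 = 2.700 / 3.474 × 100 = 77.72 %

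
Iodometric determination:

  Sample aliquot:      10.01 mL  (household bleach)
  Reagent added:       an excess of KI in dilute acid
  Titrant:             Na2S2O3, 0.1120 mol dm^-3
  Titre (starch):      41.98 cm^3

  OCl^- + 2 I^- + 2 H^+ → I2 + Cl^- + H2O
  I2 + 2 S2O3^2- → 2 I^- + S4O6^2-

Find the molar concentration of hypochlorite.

0.2349 mol/L

n(S2O3^2-) = 0.04198 × 0.1120 = 4.702 × 10^-3 mol
n(I2) = n(S2O3^2-)/2 = 2.351 × 10^-3 mol
n(OCl^-) in the aliquot = 2.351 × 10^-3 mol (1:1 ratio)
[OCl^-] = 2.351 × 10^-3 / 0.01001 = 0.2349 mol/L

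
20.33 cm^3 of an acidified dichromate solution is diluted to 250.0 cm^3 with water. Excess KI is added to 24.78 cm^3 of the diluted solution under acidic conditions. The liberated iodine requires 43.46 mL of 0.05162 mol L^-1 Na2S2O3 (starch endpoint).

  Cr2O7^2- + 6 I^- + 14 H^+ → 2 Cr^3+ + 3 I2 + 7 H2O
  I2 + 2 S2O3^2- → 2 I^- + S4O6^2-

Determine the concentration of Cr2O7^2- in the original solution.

0.1855 mol/L

n(S2O3^2-) = 0.04346 × 0.05162 = 2.243 × 10^-3 mol
n(I2) = n(S2O3^2-)/2 = 1.122 × 10^-3 mol
From the 1:3 ratio, n(Cr2O7^2-) in the aliquot = 1/3 × 1.122 × 10^-3 = 3.739 × 10^-4 mol
[Cr2O7^2-]_dilute = 3.739 × 10^-4 / 0.02478 = 0.01509 mol/L
[Cr2O7^2-]_original = 0.01509 × 250.0/20.33 = 0.1855 mol/L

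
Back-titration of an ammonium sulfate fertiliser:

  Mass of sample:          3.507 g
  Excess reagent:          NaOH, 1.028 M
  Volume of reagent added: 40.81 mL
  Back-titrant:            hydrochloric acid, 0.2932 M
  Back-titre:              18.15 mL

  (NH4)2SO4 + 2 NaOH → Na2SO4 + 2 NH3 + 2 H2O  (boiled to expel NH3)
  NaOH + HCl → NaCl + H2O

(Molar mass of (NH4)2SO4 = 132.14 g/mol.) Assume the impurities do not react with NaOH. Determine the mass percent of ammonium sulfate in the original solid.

n(NaOH) added = 0.04081 × 1.028 = 0.04195 mol
n(HCl) used in back-titration = 0.01815 × 0.2932 = 5.322 × 10^-3 mol
n(NaOH) left over = 5.322 × 10^-3 mol (1:1 ratio)
n(NaOH) consumed by analyte = 0.04195 − 5.322 × 10^-3 = 0.03663 mol
From the 1:2 ratio, n((NH4)2SO4) = 1/2 × 0.03663 = 0.01832 mol
mass of (NH4)2SO4 = 0.01832 × 132.14 = 2.420 g
% (NH4)2SO4 = 2.420 / 3.507 × 100 = 69.01 %

69.01 %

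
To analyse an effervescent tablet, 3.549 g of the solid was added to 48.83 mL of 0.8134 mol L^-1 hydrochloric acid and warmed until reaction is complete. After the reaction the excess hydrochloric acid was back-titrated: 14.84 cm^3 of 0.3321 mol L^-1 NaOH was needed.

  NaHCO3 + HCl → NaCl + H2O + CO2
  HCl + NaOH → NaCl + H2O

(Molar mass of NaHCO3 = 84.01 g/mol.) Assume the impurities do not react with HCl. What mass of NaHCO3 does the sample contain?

2.923 g

n(HCl) added = 0.04883 × 0.8134 = 0.03972 mol
n(NaOH) used in back-titration = 0.01484 × 0.3321 = 4.928 × 10^-3 mol
n(HCl) left over = 4.928 × 10^-3 mol (1:1 ratio)
n(HCl) consumed by analyte = 0.03972 − 4.928 × 10^-3 = 0.03479 mol
n(NaHCO3) = 0.03479 mol (1:1 ratio)
mass of NaHCO3 = 0.03479 × 84.01 = 2.923 g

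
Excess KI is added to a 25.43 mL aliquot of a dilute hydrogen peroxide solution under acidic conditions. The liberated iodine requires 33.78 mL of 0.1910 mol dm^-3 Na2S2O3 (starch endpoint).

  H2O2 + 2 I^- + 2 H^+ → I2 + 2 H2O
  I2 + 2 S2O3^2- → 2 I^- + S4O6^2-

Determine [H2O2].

0.1269 mol/L

n(S2O3^2-) = 0.03378 × 0.1910 = 6.452 × 10^-3 mol
n(I2) = n(S2O3^2-)/2 = 3.226 × 10^-3 mol
n(H2O2) in the aliquot = 3.226 × 10^-3 mol (1:1 ratio)
[H2O2] = 3.226 × 10^-3 / 0.02543 = 0.1269 mol/L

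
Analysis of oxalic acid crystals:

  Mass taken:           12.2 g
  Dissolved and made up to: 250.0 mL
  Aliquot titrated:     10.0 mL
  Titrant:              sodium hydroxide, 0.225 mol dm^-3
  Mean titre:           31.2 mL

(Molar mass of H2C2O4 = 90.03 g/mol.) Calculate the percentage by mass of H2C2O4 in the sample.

64.8 %

H2C2O4 + 2 NaOH → Na2C2O4 + 2 H2O
n(NaOH) per titration = 0.0312 × 0.225 = 7.02 × 10^-3 mol
From the 1:2 ratio, n(H2C2O4) in each aliquot = 1/2 × 7.02 × 10^-3 = 3.51 × 10^-3 mol
n(H2C2O4) in the whole flask = 3.51 × 10^-3 × 250.0/10.0 = 0.0877 mol
mass of H2C2O4 = 0.0877 × 90.03 = 7.90 g
% H2C2O4 = 7.90 / 12.2 × 100 = 64.8 %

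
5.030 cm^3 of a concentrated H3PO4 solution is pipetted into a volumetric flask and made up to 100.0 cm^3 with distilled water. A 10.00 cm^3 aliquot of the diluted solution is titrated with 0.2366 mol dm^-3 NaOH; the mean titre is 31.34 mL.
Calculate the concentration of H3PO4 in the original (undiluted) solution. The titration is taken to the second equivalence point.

7.371 mol/L

H3PO4 + 2 NaOH → Na2HPO4 + 2 H2O
n(NaOH) = 0.03134 × 0.2366 = 7.415 × 10^-3 mol
From the 1:2 ratio, n(H3PO4) in the aliquot = 1/2 × 7.415 × 10^-3 = 3.708 × 10^-3 mol
[H3PO4]_dilute = 3.708 × 10^-3 / 0.01000 = 0.3708 mol/L
Dilution factor = 100.0 / 5.030 = 19.88
[H3PO4]_stock = 0.3708 × 19.88 = 7.371 mol/L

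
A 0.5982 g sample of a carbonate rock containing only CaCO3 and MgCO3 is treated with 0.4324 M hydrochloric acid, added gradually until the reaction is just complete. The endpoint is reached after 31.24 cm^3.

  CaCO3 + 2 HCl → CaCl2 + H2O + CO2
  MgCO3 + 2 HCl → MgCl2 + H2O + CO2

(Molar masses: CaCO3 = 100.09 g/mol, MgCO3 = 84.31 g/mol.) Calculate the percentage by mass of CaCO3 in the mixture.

n(HCl) = 0.03124 × 0.4324 = 0.01351 mol
Let x = n(CaCO3), y = n(MgCO3).
Titrant: 2x + 2y = 0.01351;  mass: 100.09x + 84.31y = 0.5982
Solving, x = 1.823 × 10^-3 mol, y = 4.931 × 10^-3 mol
mass of CaCO3 = 1.823 × 10^-3 × 100.09 = 0.1824 g
% CaCO3 = 0.1824 / 0.5982 × 100 = 30.50 %

30.50 %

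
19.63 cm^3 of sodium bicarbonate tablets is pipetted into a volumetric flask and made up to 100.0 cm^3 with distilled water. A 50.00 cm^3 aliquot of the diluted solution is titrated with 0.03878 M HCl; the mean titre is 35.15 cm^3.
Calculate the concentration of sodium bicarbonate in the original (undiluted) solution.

NaHCO3 + HCl → NaCl + H2O + CO2
n(HCl) = 0.03515 × 0.03878 = 1.363 × 10^-3 mol
n(NaHCO3) in the aliquot = 1.363 × 10^-3 mol (1:1 ratio)
[NaHCO3]_dilute = 1.363 × 10^-3 / 0.05000 = 0.02726 mol/L
Dilution factor = 100.0 / 19.63 = 5.094
[NaHCO3]_stock = 0.02726 × 5.094 = 0.1389 mol/L

0.1389 M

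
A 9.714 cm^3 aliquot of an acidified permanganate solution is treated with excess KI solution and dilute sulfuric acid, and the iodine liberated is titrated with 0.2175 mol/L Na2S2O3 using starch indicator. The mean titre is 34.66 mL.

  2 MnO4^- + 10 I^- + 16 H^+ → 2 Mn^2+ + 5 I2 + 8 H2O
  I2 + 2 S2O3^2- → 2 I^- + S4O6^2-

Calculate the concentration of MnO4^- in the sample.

0.1552 mol/L

n(S2O3^2-) = 0.03466 × 0.2175 = 7.539 × 10^-3 mol
n(I2) = n(S2O3^2-)/2 = 3.769 × 10^-3 mol
From the 2:5 ratio, n(MnO4^-) in the aliquot = 2/5 × 3.769 × 10^-3 = 1.508 × 10^-3 mol
[MnO4^-] = 1.508 × 10^-3 / 0.009714 = 0.1552 mol/L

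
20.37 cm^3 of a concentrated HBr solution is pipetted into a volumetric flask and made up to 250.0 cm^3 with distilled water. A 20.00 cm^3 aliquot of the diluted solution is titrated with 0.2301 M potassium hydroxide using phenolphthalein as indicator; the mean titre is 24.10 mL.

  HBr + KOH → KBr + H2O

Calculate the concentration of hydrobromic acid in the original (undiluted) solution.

n(KOH) = 0.02410 × 0.2301 = 5.545 × 10^-3 mol
n(HBr) in the aliquot = 5.545 × 10^-3 mol (1:1 ratio)
[HBr]_dilute = 5.545 × 10^-3 / 0.02000 = 0.2773 mol/L
Dilution factor = 250.0 / 20.37 = 12.27
[HBr]_stock = 0.2773 × 12.27 = 3.403 mol/L

3.403 M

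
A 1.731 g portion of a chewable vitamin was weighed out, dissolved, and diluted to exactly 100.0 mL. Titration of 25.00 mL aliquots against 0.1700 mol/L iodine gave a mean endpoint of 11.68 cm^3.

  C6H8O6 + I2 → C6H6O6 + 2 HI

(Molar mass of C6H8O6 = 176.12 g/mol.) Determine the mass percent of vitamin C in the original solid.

80.81 %

n(I2) per titration = 0.01168 × 0.1700 = 1.986 × 10^-3 mol
n(C6H8O6) in each aliquot = 1.986 × 10^-3 mol (1:1 ratio)
n(C6H8O6) in the whole flask = 1.986 × 10^-3 × 100.0/25.00 = 7.942 × 10^-3 mol
mass of C6H8O6 = 7.942 × 10^-3 × 176.12 = 1.399 g
% C6H8O6 = 1.399 / 1.731 × 100 = 80.81 %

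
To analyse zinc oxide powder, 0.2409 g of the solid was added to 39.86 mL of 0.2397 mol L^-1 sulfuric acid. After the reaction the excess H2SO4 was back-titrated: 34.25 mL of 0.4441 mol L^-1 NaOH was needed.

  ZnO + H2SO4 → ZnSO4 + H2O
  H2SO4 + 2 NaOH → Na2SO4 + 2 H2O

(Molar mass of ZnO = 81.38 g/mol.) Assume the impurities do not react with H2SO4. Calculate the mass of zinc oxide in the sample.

n(H2SO4) added = 0.03986 × 0.2397 = 9.554 × 10^-3 mol
n(NaOH) used in back-titration = 0.03425 × 0.4441 = 0.01521 mol
From the 1:2 ratio, n(H2SO4) left over = 1/2 × 0.01521 = 7.605 × 10^-3 mol
n(H2SO4) consumed by analyte = 9.554 × 10^-3 − 7.605 × 10^-3 = 1.949 × 10^-3 mol
n(ZnO) = 1.949 × 10^-3 mol (1:1 ratio)
mass of ZnO = 1.949 × 10^-3 × 81.38 = 0.1586 g

0.1586 g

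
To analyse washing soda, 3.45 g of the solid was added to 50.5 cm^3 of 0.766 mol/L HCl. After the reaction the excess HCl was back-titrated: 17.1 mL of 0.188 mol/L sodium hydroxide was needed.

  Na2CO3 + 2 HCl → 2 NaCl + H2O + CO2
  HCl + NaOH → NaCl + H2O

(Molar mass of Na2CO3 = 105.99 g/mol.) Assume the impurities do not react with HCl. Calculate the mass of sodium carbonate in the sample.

n(HCl) added = 0.0505 × 0.766 = 0.0387 mol
n(NaOH) used in back-titration = 0.0171 × 0.188 = 3.21 × 10^-3 mol
n(HCl) left over = 3.21 × 10^-3 mol (1:1 ratio)
n(HCl) consumed by analyte = 0.0387 − 3.21 × 10^-3 = 0.0355 mol
From the 1:2 ratio, n(Na2CO3) = 1/2 × 0.0355 = 0.0177 mol
mass of Na2CO3 = 0.0177 × 105.99 = 1.88 g

1.88 g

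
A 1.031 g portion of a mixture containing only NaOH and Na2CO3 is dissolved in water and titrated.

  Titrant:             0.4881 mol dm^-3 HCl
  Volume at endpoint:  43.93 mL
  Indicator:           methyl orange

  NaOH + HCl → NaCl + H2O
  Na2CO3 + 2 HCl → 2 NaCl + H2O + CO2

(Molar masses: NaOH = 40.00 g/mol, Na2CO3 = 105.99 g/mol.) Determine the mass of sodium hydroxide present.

n(HCl) = 0.04393 × 0.4881 = 0.02144 mol
Let x = n(NaOH), y = n(Na2CO3).
Titrant: 1x + 2y = 0.02144;  mass: 40.00x + 105.99y = 1.031
Solving, x = 8.106 × 10^-3 mol, y = 6.668 × 10^-3 mol
mass of NaOH = 8.106 × 10^-3 × 40.00 = 0.3242 g

0.3242 g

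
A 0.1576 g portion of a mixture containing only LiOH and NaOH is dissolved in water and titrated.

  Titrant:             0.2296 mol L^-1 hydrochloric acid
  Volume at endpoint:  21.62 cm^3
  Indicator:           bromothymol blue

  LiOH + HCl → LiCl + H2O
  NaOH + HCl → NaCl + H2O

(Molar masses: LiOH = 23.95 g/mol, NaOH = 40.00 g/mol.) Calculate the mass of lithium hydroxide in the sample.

0.06112 g

n(HCl) = 0.02162 × 0.2296 = 4.964 × 10^-3 mol
Let x = n(LiOH), y = n(NaOH).
Titrant: 1x + 1y = 4.964 × 10^-3;  mass: 23.95x + 40.00y = 0.1576
Solving, x = 2.552 × 10^-3 mol, y = 2.412 × 10^-3 mol
mass of LiOH = 2.552 × 10^-3 × 23.95 = 0.06112 g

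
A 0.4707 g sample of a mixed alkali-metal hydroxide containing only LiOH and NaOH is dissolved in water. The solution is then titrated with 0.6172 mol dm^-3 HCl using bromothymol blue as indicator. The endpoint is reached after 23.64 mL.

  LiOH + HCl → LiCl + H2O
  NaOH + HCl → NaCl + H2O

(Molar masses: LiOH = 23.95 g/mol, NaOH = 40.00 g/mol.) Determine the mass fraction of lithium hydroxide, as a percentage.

35.80 %

n(HCl) = 0.02364 × 0.6172 = 0.01459 mol
Let x = n(LiOH), y = n(NaOH).
Titrant: 1x + 1y = 0.01459;  mass: 23.95x + 40.00y = 0.4707
Solving, x = 7.036 × 10^-3 mol, y = 7.555 × 10^-3 mol
mass of LiOH = 7.036 × 10^-3 × 23.95 = 0.1685 g
% LiOH = 0.1685 / 0.4707 × 100 = 35.80 %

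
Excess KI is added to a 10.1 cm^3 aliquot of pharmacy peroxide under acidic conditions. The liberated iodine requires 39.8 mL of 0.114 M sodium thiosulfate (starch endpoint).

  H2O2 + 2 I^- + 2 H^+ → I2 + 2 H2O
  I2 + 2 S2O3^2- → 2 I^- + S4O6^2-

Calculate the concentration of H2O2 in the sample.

0.225 M

n(S2O3^2-) = 0.0398 × 0.114 = 4.54 × 10^-3 mol
n(I2) = n(S2O3^2-)/2 = 2.27 × 10^-3 mol
n(H2O2) in the aliquot = 2.27 × 10^-3 mol (1:1 ratio)
[H2O2] = 2.27 × 10^-3 / 0.0101 = 0.225 mol/L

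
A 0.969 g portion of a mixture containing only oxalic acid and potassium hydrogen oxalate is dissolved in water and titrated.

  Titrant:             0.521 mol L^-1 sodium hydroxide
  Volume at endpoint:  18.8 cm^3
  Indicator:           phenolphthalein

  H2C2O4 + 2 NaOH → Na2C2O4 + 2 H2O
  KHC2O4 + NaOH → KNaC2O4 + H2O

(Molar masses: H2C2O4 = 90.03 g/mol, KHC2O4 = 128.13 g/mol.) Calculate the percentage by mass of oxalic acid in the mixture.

n(NaOH) = 0.0188 × 0.521 = 9.79 × 10^-3 mol
Let x = n(H2C2O4), y = n(KHC2O4).
Titrant: 2x + 1y = 9.79 × 10^-3;  mass: 90.03x + 128.13y = 0.969
Solving, x = 1.72 × 10^-3 mol, y = 6.35 × 10^-3 mol
mass of H2C2O4 = 1.72 × 10^-3 × 90.03 = 0.155 g
% H2C2O4 = 0.155 / 0.969 × 100 = 16.0 %

16.0 %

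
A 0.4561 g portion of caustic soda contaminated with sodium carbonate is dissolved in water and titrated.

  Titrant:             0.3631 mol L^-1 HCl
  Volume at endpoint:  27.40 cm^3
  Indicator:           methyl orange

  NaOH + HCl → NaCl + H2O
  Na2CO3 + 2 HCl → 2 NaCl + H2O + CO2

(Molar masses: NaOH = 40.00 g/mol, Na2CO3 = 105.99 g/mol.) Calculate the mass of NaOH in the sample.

0.2190 g

n(HCl) = 0.02740 × 0.3631 = 9.949 × 10^-3 mol
Let x = n(NaOH), y = n(Na2CO3).
Titrant: 1x + 2y = 9.949 × 10^-3;  mass: 40.00x + 105.99y = 0.4561
Solving, x = 5.475 × 10^-3 mol, y = 2.237 × 10^-3 mol
mass of NaOH = 5.475 × 10^-3 × 40.00 = 0.2190 g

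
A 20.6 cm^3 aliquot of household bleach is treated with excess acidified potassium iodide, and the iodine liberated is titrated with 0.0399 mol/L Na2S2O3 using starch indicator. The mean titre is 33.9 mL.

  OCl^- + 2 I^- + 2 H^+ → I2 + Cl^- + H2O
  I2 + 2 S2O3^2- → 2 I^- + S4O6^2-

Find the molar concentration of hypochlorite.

n(S2O3^2-) = 0.0339 × 0.0399 = 1.35 × 10^-3 mol
n(I2) = n(S2O3^2-)/2 = 6.76 × 10^-4 mol
n(OCl^-) in the aliquot = 6.76 × 10^-4 mol (1:1 ratio)
[OCl^-] = 6.76 × 10^-4 / 0.0206 = 0.0328 mol/L

0.0328 mol/L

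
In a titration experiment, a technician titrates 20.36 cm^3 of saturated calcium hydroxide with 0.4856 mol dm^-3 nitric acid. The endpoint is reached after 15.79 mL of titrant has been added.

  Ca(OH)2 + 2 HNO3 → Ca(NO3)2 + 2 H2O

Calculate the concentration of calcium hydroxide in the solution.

n(HNO3) = 0.01579 L × 0.4856 mol/L = 7.668 × 10^-3 mol
From the 1:2 mole ratio, n(Ca(OH)2) = 1/2 × 7.668 × 10^-3 = 3.834 × 10^-3 mol
[Ca(OH)2] = 3.834 × 10^-3 mol / 0.02036 L = 0.1883 mol/L

0.1883 mol/L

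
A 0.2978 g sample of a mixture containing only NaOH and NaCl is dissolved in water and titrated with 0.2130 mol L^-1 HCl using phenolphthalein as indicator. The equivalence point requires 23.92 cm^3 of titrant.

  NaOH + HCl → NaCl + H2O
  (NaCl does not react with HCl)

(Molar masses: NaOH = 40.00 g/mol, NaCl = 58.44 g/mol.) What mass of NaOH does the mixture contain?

n(HCl) = 0.02392 × 0.2130 = 5.095 × 10^-3 mol
Let x = n(NaOH), y = n(NaCl).
Titrant: 1x = 5.095 × 10^-3;  mass: 40.00x + 58.44y = 0.2978
Solving, x = 5.095 × 10^-3 mol, y = 1.609 × 10^-3 mol
mass of NaOH = 5.095 × 10^-3 × 40.00 = 0.2038 g

0.2038 g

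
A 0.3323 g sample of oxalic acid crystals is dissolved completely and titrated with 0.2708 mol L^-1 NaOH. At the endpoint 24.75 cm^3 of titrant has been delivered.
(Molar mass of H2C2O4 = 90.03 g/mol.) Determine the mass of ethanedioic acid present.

0.3017 g

H2C2O4 + 2 NaOH → Na2C2O4 + 2 H2O
n(NaOH) = 0.02475 L × 0.2708 mol/L = 6.702 × 10^-3 mol
From the 1:2 ratio, n(H2C2O4) = 1/2 × 6.702 × 10^-3 = 3.351 × 10^-3 mol
mass of H2C2O4 = 3.351 × 10^-3 × 90.03 g/mol = 0.3017 g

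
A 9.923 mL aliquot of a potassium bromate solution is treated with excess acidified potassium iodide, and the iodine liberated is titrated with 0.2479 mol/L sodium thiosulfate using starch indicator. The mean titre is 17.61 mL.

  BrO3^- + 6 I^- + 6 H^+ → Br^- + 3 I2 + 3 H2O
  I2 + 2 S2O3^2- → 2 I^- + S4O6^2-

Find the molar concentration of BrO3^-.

n(S2O3^2-) = 0.01761 × 0.2479 = 4.366 × 10^-3 mol
n(I2) = n(S2O3^2-)/2 = 2.183 × 10^-3 mol
From the 1:3 ratio, n(BrO3^-) in the aliquot = 1/3 × 2.183 × 10^-3 = 7.276 × 10^-4 mol
[BrO3^-] = 7.276 × 10^-4 / 0.009923 = 0.07332 mol/L

0.07332 mol/L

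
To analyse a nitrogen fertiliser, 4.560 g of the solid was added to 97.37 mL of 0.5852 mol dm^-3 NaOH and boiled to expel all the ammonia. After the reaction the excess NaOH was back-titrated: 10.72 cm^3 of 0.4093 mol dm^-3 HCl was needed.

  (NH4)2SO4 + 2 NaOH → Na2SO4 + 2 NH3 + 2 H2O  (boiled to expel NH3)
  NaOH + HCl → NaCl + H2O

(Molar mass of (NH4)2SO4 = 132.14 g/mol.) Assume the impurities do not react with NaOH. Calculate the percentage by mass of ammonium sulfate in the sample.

n(NaOH) added = 0.09737 × 0.5852 = 0.05698 mol
n(HCl) used in back-titration = 0.01072 × 0.4093 = 4.388 × 10^-3 mol
n(NaOH) left over = 4.388 × 10^-3 mol (1:1 ratio)
n(NaOH) consumed by analyte = 0.05698 − 4.388 × 10^-3 = 0.05259 mol
From the 1:2 ratio, n((NH4)2SO4) = 1/2 × 0.05259 = 0.02630 mol
mass of (NH4)2SO4 = 0.02630 × 132.14 = 3.475 g
% (NH4)2SO4 = 3.475 / 4.560 × 100 = 76.20 %

76.20 %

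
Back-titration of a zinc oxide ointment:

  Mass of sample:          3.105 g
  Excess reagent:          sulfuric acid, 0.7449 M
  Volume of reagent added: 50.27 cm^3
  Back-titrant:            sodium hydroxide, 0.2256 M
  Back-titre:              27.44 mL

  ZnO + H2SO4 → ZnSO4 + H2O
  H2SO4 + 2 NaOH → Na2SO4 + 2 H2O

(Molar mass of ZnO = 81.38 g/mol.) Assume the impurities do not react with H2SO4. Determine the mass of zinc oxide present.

2.795 g

n(H2SO4) added = 0.05027 × 0.7449 = 0.03745 mol
n(NaOH) used in back-titration = 0.02744 × 0.2256 = 6.190 × 10^-3 mol
From the 1:2 ratio, n(H2SO4) left over = 1/2 × 6.190 × 10^-3 = 3.095 × 10^-3 mol
n(H2SO4) consumed by analyte = 0.03745 − 3.095 × 10^-3 = 0.03435 mol
n(ZnO) = 0.03435 mol (1:1 ratio)
mass of ZnO = 0.03435 × 81.38 = 2.795 g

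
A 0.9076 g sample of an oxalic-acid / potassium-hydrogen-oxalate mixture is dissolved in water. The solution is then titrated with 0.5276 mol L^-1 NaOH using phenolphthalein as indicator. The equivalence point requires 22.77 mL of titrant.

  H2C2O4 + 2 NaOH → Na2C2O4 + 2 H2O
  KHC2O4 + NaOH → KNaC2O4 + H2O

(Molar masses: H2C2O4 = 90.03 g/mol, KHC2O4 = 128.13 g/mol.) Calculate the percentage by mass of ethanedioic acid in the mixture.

37.69 %

n(NaOH) = 0.02277 × 0.5276 = 0.01201 mol
Let x = n(H2C2O4), y = n(KHC2O4).
Titrant: 2x + 1y = 0.01201;  mass: 90.03x + 128.13y = 0.9076
Solving, x = 3.800 × 10^-3 mol, y = 4.413 × 10^-3 mol
mass of H2C2O4 = 3.800 × 10^-3 × 90.03 = 0.3421 g
% H2C2O4 = 0.3421 / 0.9076 × 100 = 37.69 %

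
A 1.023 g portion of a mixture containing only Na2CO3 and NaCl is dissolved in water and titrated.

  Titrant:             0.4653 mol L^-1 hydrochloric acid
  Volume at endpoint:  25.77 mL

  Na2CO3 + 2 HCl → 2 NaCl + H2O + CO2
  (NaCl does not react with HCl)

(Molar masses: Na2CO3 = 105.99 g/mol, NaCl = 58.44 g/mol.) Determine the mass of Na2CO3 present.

0.6355 g

n(HCl) = 0.02577 × 0.4653 = 0.01199 mol
Let x = n(Na2CO3), y = n(NaCl).
Titrant: 2x = 0.01199;  mass: 105.99x + 58.44y = 1.023
Solving, x = 5.995 × 10^-3 mol, y = 6.632 × 10^-3 mol
mass of Na2CO3 = 5.995 × 10^-3 × 105.99 = 0.6355 g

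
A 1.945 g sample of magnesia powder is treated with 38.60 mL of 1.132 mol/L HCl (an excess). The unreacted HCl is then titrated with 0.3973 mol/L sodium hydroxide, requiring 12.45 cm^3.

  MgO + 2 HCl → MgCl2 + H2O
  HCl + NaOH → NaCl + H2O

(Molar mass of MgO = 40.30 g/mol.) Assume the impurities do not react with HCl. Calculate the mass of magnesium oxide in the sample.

0.7808 g

n(HCl) added = 0.03860 × 1.132 = 0.04370 mol
n(NaOH) used in back-titration = 0.01245 × 0.3973 = 4.946 × 10^-3 mol
n(HCl) left over = 4.946 × 10^-3 mol (1:1 ratio)
n(HCl) consumed by analyte = 0.04370 − 4.946 × 10^-3 = 0.03875 mol
From the 1:2 ratio, n(MgO) = 1/2 × 0.03875 = 0.01937 mol
mass of MgO = 0.01937 × 40.30 = 0.7808 g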